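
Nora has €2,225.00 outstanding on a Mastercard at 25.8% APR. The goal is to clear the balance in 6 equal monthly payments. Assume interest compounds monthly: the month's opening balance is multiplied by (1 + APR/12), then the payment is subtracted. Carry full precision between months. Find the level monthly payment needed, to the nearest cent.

€399.23

Monthly rate r = 25.8%/12 = 2.15% = 0.0215.
Level-payment amortization: P = B₀·r / (1 − (1+r)^(−n)) = 2225.00·0.0215 / (1 − 1.0215^(−6)).
Denominator 1 − (1+r)^(−6) = 0.11982349.
P = 47.8375 / 0.11982349 ≈ 399.23.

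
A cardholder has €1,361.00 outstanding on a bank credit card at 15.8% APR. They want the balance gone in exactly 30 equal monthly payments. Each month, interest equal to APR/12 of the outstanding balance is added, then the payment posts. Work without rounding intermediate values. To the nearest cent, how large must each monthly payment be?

€55.21

Monthly rate r = 15.8%/12 = 1.31667% = 0.0131667.
Level-payment amortization: P = B₀·r / (1 − (1+r)^(−n)) = 1361.00·0.0131667 / (1 − 1.01317^(−30)).
Denominator 1 − (1+r)^(−30) = 0.324581099.
P = 17.9198 / 0.324581099 ≈ 55.21.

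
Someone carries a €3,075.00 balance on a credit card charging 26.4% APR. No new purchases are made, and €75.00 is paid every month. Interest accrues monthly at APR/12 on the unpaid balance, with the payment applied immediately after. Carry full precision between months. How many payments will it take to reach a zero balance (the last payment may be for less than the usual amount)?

Monthly rate r = 26.4%/12 = 2.2% = 0.022.
Recurrence: B ← B·(1+r) − €75.00.
Month 1: interest €67.65; balance after payment €3,067.65.
Month 2: interest €67.49; balance after payment €3,060.14.
Closed form: n = −ln(1 − rB₀/P)/ln(1+r) = −ln(0.098)/ln(1.022) ≈ 106.738, so the balance reaches zero during payment 107.

107 payments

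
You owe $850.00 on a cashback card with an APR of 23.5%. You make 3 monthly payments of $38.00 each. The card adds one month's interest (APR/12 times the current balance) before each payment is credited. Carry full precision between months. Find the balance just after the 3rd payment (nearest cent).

$784.67

Monthly rate r = 23.5%/12 = 1.95833% = 0.0195833.
Each month: B ← B·(1+r) − $38.00.
Month 1: interest $16.65; balance after payment $828.65.
Month 2: interest $16.23; balance after payment $806.87.
Month 3: interest $15.80; balance after payment $784.67.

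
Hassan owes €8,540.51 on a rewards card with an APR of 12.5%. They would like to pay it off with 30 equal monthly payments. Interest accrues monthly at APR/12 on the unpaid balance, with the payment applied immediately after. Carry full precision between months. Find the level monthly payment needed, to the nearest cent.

€332.95

Monthly rate r = 12.5%/12 = 1.04167% = 0.0104167.
Level-payment amortization: P = B₀·r / (1 − (1+r)^(−n)) = 8540.51·0.0104167 / (1 − 1.01042^(−30)).
Denominator 1 − (1+r)^(−30) = 0.267200839.
P = 88.9636 / 0.267200839 ≈ 332.95.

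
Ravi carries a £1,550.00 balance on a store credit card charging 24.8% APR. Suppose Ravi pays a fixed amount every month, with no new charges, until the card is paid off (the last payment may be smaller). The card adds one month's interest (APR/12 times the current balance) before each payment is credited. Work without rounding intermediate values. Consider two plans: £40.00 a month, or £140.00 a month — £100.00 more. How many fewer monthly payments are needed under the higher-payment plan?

66 fewer payments

Monthly rate r = 24.8%/12 = 2.06667% = 0.0206667.
At £40.00/mo: n = ⌈−ln(1 − rB₀/P)/ln(1+r)⌉ = 79 payments (last £35.33); total interest = total paid − £1,550.00 = £1,605.33.
At £140.00/mo: 13 payments (last £98.50); total interest £228.50.
Payments saved = 79 − 13 = 66.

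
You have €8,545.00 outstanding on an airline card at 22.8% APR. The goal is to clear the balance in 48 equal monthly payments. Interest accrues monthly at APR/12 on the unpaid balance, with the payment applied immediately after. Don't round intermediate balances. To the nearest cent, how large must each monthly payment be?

€272.94

Monthly rate r = 22.8%/12 = 1.9% = 0.019.
Level-payment amortization: P = B₀·r / (1 − (1+r)^(−n)) = 8545.00·0.019 / (1 − 1.019^(−48)).
Denominator 1 − (1+r)^(−48) = 0.59482824.
P = 162.355 / 0.59482824 ≈ 272.94.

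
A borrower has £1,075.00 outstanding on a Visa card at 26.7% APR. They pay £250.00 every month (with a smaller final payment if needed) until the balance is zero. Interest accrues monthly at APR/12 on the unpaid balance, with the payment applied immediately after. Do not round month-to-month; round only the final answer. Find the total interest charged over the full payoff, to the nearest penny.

Monthly rate r = 26.7%/12 = 2.225% = 0.02225.
Payoff takes n = ⌈−ln(1 − rB₀/P)/ln(1+r)⌉ = ⌈4.570⌉ = 5 payments; the last is £143.16.
Total paid = 4·£250.00 + £143.16 = £1,143.16.
Total interest = total paid − principal = £1,143.16 − £1,075.00 = £68.16.

£68.16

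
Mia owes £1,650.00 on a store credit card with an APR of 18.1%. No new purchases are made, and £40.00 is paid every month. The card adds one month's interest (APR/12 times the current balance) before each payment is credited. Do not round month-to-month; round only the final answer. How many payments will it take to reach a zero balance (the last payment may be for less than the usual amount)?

Monthly rate r = 18.1%/12 = 1.50833% = 0.0150833.
Recurrence: B ← B·(1+r) − £40.00.
Month 1: interest £24.89; balance after payment £1,634.89.
Month 2: interest £24.66; balance after payment £1,619.55.
Closed form: n = −ln(1 − rB₀/P)/ln(1+r) = −ln(0.37781)/ln(1.01508) ≈ 65.017, so the balance reaches zero during payment 66.

66 payments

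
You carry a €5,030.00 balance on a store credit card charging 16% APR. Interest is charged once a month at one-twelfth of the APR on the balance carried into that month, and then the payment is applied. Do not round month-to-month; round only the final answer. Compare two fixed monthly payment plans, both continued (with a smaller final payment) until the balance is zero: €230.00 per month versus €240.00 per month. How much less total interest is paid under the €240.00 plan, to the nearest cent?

Monthly rate r = 16%/12 = 1.33333% = 0.0133333.
At €230.00/mo: n = ⌈−ln(1 − rB₀/P)/ln(1+r)⌉ = 27 payments (last €6.33); total interest = total paid − €5,030.00 = €956.33.
At €240.00/mo: 25 payments (last €178.73); total interest €908.73.
Interest saved = €956.33 − €908.73 = €47.60.

€47.60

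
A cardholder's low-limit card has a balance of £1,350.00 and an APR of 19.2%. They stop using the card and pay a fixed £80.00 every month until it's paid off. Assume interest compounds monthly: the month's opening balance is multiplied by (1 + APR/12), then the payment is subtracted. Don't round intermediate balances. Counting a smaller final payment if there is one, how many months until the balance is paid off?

Monthly rate r = 19.2%/12 = 1.6% = 0.016.
Recurrence: B ← B·(1+r) − £80.00.
Month 1: interest £21.60; balance after payment £1,291.60.
Month 2: interest £20.67; balance after payment £1,232.27.
Closed form: n = −ln(1 − rB₀/P)/ln(1+r) = −ln(0.73)/ln(1.016) ≈ 19.826, so the balance reaches zero during payment 20.

20 months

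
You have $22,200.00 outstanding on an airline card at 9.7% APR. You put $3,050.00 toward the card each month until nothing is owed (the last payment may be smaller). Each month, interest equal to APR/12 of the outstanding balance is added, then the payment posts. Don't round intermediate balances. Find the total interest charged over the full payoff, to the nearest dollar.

$775

Monthly rate r = 9.7%/12 = 0.808333% = 0.00808333.
Payoff takes n = ⌈−ln(1 − rB₀/P)/ln(1+r)⌉ = ⌈7.532⌉ = 8 payments; the last is $1,625.29.
Total paid = 7·$3,050.00 + $1,625.29 = $22,975.29.
Total interest = total paid − principal = $22,975.29 − $22,200.00 = $775.29.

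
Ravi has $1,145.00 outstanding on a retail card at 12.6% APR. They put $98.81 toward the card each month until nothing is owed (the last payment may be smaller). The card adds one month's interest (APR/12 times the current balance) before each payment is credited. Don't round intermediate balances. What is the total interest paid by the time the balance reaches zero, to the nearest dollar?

Monthly rate r = 12.6%/12 = 1.05% = 0.0105.
Payoff takes n = ⌈−ln(1 − rB₀/P)/ln(1+r)⌉ = ⌈12.421⌉ = 13 payments; the last is $41.68.
Total paid = 12·$98.81 + $41.68 = $1,227.40.
Total interest = total paid − principal = $1,227.40 − $1,145.00 = $82.40.

$82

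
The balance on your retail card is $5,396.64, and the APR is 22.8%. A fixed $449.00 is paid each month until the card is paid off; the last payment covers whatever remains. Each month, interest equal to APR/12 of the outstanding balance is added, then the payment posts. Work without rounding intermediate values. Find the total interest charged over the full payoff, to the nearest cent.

$788.47

Monthly rate r = 22.8%/12 = 1.9% = 0.019.
Payoff takes n = ⌈−ln(1 − rB₀/P)/ln(1+r)⌉ = ⌈13.774⌉ = 14 payments; the last is $348.11.
Total paid = 13·$449.00 + $348.11 = $6,185.11.
Total interest = total paid − principal = $6,185.11 − $5,396.64 = $788.47.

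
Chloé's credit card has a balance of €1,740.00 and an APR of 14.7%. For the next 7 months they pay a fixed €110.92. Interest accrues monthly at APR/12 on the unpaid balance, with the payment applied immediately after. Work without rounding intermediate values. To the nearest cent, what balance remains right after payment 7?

Monthly rate r = 14.7%/12 = 1.225% = 0.01225.
Each month: B ← B·(1+r) − €110.92.
Month 1: interest €21.31; balance after payment €1,650.39.
Month 2: interest €20.22; balance after payment €1,559.69.
Month 3: interest €19.11; balance after payment €1,467.88.
Month 4: interest €17.98; balance after payment €1,374.94.
Month 5: interest €16.84; balance after payment €1,280.86.
Month 6: interest €15.69; balance after payment €1,185.63.
Month 7: interest €14.52; balance after payment €1,089.24.

€1,089.24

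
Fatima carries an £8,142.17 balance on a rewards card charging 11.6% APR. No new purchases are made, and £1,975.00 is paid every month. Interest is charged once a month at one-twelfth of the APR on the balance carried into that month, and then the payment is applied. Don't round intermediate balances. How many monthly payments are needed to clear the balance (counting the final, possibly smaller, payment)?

5 payments

Monthly rate r = 11.6%/12 = 0.966667% = 0.00966667.
Recurrence: B ← B·(1+r) − £1,975.00.
Month 1: interest £78.71; balance after payment £6,245.88.
Month 2: interest £60.38; balance after payment £4,331.25.
Month 3: interest £41.87; balance after payment £2,398.12.
Month 4: interest £23.18; balance after payment £446.31.
Month 5: interest £4.31; balance after payment £0.00.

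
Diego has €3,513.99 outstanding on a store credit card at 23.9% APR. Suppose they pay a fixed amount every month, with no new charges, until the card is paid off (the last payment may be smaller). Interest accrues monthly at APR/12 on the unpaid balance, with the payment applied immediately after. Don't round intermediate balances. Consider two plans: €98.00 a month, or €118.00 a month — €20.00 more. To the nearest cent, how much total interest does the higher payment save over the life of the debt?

€842.63

Monthly rate r = 23.9%/12 = 1.99167% = 0.0199167.
At €98.00/mo: n = ⌈−ln(1 − rB₀/P)/ln(1+r)⌉ = 64 payments (last €49.34); total interest = total paid − €3,513.99 = €2,709.35.
At €118.00/mo: 46 payments (last €70.71); total interest €1,866.72.
Interest saved = €2,709.35 − €1,866.72 = €842.63.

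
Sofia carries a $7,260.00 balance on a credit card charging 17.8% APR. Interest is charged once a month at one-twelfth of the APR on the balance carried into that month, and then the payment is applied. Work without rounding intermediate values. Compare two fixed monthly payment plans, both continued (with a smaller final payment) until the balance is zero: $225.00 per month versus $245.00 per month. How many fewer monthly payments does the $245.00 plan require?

Monthly rate r = 17.8%/12 = 1.48333% = 0.0148333.
At $225.00/mo: n = ⌈−ln(1 − rB₀/P)/ln(1+r)⌉ = 45 payments (last $52.36); total interest = total paid − $7,260.00 = $2,692.36.
At $245.00/mo: 40 payments (last $79.69); total interest $2,374.69.
Payments saved = 45 − 40 = 5.

5 fewer payments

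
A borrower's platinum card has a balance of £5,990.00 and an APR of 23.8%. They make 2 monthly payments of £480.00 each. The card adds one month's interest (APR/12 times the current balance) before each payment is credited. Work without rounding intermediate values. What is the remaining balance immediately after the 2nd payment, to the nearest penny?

Monthly rate r = 23.8%/12 = 1.98333% = 0.0198333.
Each month: B ← B·(1+r) − £480.00.
Month 1: interest £118.80; balance after payment £5,628.80.
Month 2: interest £111.64; balance after payment £5,260.44.

£5,260.44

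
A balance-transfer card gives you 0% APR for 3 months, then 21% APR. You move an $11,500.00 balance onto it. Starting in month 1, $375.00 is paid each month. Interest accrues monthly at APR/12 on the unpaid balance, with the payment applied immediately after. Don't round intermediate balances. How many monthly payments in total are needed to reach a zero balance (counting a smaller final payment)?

Promo months 1–3 at r₀ = 0%/12 = 0; months 4+ at r₁ = 21%/12 = 0.0175.
After month 3 (no interest yet): B = $11,500.00 − 3·$375.00 = $10,375.00.
Then at r₁ with $375.00/mo: n₂ = −ln(1 − r₁·B/P)/ln(1+r₁) ≈ 38.16 → 39 more payments.

42 months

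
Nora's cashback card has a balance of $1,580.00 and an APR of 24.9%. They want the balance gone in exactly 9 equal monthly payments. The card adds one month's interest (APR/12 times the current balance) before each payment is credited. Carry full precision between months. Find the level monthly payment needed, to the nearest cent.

Monthly rate r = 24.9%/12 = 2.075% = 0.02075.
Level-payment amortization: P = B₀·r / (1 − (1+r)^(−n)) = 1580.00·0.02075 / (1 − 1.02075^(−9)).
Denominator 1 − (1+r)^(−9) = 0.168761782.
P = 32.785 / 0.168761782 ≈ 194.27.

$194.27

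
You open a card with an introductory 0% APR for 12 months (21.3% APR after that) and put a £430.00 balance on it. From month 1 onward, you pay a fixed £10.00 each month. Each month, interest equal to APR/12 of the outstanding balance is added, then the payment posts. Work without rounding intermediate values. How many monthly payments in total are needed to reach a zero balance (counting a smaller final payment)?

58 payments

Promo months 1–12 at r₀ = 0%/12 = 0; months 13+ at r₁ = 21.3%/12 = 0.01775.
After month 12 (no interest yet): B = £430.00 − 12·£10.00 = £310.00.
Then at r₁ with £10.00/mo: n₂ = −ln(1 − r₁·B/P)/ln(1+r₁) ≈ 45.42 → 46 more payments.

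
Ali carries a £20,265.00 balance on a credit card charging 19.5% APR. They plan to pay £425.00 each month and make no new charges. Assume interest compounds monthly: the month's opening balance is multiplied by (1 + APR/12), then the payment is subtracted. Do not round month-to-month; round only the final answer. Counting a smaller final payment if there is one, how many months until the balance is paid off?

Monthly rate r = 19.5%/12 = 1.625% = 0.01625.
Recurrence: B ← B·(1+r) − £425.00.
Month 1: interest £329.31; balance after payment £20,169.31.
Month 2: interest £327.75; balance after payment £20,072.06.
Closed form: n = −ln(1 − rB₀/P)/ln(1+r) = −ln(0.22516)/ln(1.01625) ≈ 92.493, so the balance reaches zero during payment 93.

93 months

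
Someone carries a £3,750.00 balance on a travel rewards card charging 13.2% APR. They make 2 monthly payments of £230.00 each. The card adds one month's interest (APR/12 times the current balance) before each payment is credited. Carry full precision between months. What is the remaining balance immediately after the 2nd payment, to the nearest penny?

£3,370.42

Monthly rate r = 13.2%/12 = 1.1% = 0.011.
Each month: B ← B·(1+r) − £230.00.
Month 1: interest £41.25; balance after payment £3,561.25.
Month 2: interest £39.17; balance after payment £3,370.42.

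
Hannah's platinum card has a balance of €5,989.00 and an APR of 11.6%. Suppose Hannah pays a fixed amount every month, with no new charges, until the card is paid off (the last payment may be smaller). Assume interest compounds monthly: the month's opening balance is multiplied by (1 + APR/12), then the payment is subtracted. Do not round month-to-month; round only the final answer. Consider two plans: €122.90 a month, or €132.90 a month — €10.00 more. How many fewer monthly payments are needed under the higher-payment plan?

7 fewer payments

Monthly rate r = 11.6%/12 = 0.966667% = 0.00966667.
At €122.90/mo: n = ⌈−ln(1 − rB₀/P)/ln(1+r)⌉ = 67 payments (last €25.01); total interest = total paid − €5,989.00 = €2,147.41.
At €132.90/mo: 60 payments (last €61.36); total interest €1,913.46.
Payments saved = 67 − 60 = 7.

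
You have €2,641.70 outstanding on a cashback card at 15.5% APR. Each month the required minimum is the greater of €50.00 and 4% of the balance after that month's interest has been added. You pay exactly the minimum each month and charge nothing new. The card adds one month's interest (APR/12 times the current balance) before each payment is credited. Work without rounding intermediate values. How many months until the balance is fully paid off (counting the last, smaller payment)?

Monthly rate r = 15.5%/12 = 1.29167% = 0.0129167.
While 4% of the post-interest balance exceeds €50.00, each month B ← (B·(1+r))·(1 − 0.04), i.e. B shrinks by the factor (1+r)·0.96 = 0.9724.
This holds for months 1–28. Entering month 29 the balance is €1,206.54; 4% of the post-interest balance is now below €50.00, so the flat €50.00 minimum applies from here.
From month 29 a fixed €50.00 at rate r clears €1,206.54 in 30 more payments. Total: 28 + 30 = 58 months.

58 months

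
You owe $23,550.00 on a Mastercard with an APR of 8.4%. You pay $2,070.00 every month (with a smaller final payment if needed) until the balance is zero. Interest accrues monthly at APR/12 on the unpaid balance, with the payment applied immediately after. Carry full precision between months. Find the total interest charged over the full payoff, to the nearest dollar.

$1,077

Monthly rate r = 8.4%/12 = 0.7% = 0.007.
Payoff takes n = ⌈−ln(1 − rB₀/P)/ln(1+r)⌉ = ⌈11.897⌉ = 12 payments; the last is $1,857.16.
Total paid = 11·$2,070.00 + $1,857.16 = $24,627.16.
Total interest = total paid − principal = $24,627.16 − $23,550.00 = $1,077.16.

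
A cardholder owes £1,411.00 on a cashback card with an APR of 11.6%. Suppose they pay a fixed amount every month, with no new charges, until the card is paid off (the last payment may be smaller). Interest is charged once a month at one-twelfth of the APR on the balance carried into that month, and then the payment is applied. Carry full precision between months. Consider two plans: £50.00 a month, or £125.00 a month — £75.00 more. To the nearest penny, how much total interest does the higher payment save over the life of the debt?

£154.32

Monthly rate r = 11.6%/12 = 0.966667% = 0.00966667.
At £50.00/mo: n = ⌈−ln(1 − rB₀/P)/ln(1+r)⌉ = 34 payments (last £5.62); total interest = total paid − £1,411.00 = £244.62.
At £125.00/mo: 13 payments (last £1.30); total interest £90.30.
Interest saved = £244.62 − £90.30 = £154.32.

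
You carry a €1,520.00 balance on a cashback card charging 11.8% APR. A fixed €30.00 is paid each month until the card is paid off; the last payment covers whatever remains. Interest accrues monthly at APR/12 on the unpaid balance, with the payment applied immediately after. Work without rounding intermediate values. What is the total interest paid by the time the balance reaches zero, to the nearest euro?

€594

Monthly rate r = 11.8%/12 = 0.983333% = 0.00983333.
Payoff takes n = ⌈−ln(1 − rB₀/P)/ln(1+r)⌉ = ⌈70.473⌉ = 71 payments; the last is €14.22.
Total paid = 70·€30.00 + €14.22 = €2,114.22.
Total interest = total paid − principal = €2,114.22 − €1,520.00 = €594.22.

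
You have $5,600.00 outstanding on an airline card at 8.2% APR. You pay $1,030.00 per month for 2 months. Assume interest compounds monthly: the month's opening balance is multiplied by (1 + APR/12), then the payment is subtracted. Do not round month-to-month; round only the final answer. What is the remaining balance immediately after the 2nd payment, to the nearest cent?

Monthly rate r = 8.2%/12 = 0.683333% = 0.00683333.
Each month: B ← B·(1+r) − $1,030.00.
Month 1: interest $38.27; balance after payment $4,608.27.
Month 2: interest $31.49; balance after payment $3,609.76.

$3,609.76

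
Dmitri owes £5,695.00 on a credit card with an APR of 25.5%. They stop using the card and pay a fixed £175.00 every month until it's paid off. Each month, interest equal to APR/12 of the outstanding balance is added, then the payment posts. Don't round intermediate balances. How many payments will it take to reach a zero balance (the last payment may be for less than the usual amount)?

Monthly rate r = 25.5%/12 = 2.125% = 0.02125.
Recurrence: B ← B·(1+r) − £175.00.
Month 1: interest £121.02; balance after payment £5,641.02.
Month 2: interest £119.87; balance after payment £5,585.89.
Closed form: n = −ln(1 − rB₀/P)/ln(1+r) = −ln(0.30846)/ln(1.02125) ≈ 55.934, so the balance reaches zero during payment 56.

56 months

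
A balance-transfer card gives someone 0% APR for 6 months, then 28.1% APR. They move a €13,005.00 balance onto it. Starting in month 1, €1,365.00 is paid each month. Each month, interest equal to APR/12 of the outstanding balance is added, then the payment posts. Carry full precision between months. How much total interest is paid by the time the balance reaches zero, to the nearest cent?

Promo months 1–6 at r₀ = 0%/12 = 0; months 7+ at r₁ = 28.1%/12 = 0.0234167.
After month 6 (no interest yet): B = €13,005.00 − 6·€1,365.00 = €4,815.00.
Then at r₁ with €1,365.00/mo: n₂ = −ln(1 − r₁·B/P)/ln(1+r₁) ≈ 3.72 → 4 more payments.
Total paid = 9·€1,365.00 + €992.30 = €13,277.30; interest = €13,277.30 − €13,005.00 = €272.30.

€272.30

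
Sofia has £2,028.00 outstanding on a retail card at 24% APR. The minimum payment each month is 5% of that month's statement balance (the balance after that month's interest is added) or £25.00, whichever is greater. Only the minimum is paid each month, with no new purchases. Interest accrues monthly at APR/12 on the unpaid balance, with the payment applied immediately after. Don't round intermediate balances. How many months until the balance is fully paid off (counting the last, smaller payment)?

Monthly rate r = 24%/12 = 2% = 0.02.
While 5% of the post-interest balance exceeds £25.00, each month B ← (B·(1+r))·(1 − 0.05), i.e. B shrinks by the factor (1+r)·0.95 = 0.969.
This holds for months 1–46. Entering month 47 the balance is £476.39; 5% of the post-interest balance is now below £25.00, so the flat £25.00 minimum applies from here.
From month 47 a fixed £25.00 at rate r clears £476.39 in 25 more payments. Total: 46 + 25 = 71 months.

71 months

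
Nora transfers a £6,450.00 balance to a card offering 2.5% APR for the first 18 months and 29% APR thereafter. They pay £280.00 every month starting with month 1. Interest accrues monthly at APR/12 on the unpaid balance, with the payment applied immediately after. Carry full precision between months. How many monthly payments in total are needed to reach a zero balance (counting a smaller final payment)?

Promo months 1–18 at r₀ = 2.5%/12 = 0.00208333; months 19+ at r₁ = 29%/12 = 0.0241667.
After month 18: iterate B ← B·(1+r₀) − £280.00 for 18 months → £1,565.96.
Then at r₁ with £280.00/mo: n₂ = −ln(1 − r₁·B/P)/ln(1+r₁) ≈ 6.08 → 7 more payments.

25 months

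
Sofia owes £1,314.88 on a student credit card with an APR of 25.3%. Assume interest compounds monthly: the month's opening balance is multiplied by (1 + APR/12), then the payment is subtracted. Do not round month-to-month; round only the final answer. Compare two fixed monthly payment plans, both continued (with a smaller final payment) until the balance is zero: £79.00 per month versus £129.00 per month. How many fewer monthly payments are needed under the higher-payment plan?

9 fewer payments

Monthly rate r = 25.3%/12 = 2.10833% = 0.0210833.
At £79.00/mo: n = ⌈−ln(1 − rB₀/P)/ln(1+r)⌉ = 21 payments (last £56.60); total interest = total paid − £1,314.88 = £321.72.
At £129.00/mo: 12 payments (last £77.23); total interest £181.35.
Payments saved = 21 − 12 = 9.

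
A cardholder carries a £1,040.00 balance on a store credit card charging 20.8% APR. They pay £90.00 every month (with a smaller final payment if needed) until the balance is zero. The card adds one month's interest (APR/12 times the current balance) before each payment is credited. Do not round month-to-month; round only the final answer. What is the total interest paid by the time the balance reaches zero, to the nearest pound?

£131

Monthly rate r = 20.8%/12 = 1.73333% = 0.0173333.
Payoff takes n = ⌈−ln(1 − rB₀/P)/ln(1+r)⌉ = ⌈13.006⌉ = 14 payments; the last is £0.59.
Total paid = 13·£90.00 + £0.59 = £1,170.59.
Total interest = total paid − principal = £1,170.59 − £1,040.00 = £130.59.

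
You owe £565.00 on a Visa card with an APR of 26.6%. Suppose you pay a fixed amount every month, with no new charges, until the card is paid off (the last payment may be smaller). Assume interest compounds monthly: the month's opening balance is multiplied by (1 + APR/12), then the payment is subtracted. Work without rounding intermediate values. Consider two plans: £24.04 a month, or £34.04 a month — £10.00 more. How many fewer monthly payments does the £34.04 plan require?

Monthly rate r = 26.6%/12 = 2.21667% = 0.0221667.
At £24.04/mo: n = ⌈−ln(1 − rB₀/P)/ln(1+r)⌉ = 34 payments (last £13.76); total interest = total paid − £565.00 = £242.08.
At £34.04/mo: 21 payments (last £31.48); total interest £147.28.
Payments saved = 34 − 21 = 13.

13 fewer payments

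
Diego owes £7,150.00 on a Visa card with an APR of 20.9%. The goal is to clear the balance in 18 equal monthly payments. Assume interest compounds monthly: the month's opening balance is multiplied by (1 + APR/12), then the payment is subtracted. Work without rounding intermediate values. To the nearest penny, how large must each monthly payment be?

£466.16

Monthly rate r = 20.9%/12 = 1.74167% = 0.0174167.
Level-payment amortization: P = B₀·r / (1 − (1+r)^(−n)) = 7150.00·0.0174167 / (1 − 1.01742^(−18)).
Denominator 1 − (1+r)^(−18) = 0.267140467.
P = 124.529 / 0.267140467 ≈ 466.16.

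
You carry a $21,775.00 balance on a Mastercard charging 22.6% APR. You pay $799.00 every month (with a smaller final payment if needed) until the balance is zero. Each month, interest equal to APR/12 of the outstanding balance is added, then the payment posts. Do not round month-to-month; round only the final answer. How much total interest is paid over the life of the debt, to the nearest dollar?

Monthly rate r = 22.6%/12 = 1.88333% = 0.0188333.
Payoff takes n = ⌈−ln(1 − rB₀/P)/ln(1+r)⌉ = ⌈38.590⌉ = 39 payments; the last is $473.59.
Total paid = 38·$799.00 + $473.59 = $30,835.59.
Total interest = total paid − principal = $30,835.59 − $21,775.00 = $9,060.59.

$9,061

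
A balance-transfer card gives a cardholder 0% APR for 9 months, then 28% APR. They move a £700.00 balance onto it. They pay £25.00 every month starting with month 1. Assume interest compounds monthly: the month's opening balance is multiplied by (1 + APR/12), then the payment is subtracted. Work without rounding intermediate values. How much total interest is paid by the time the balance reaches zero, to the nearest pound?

Promo months 1–9 at r₀ = 0%/12 = 0; months 10+ at r₁ = 28%/12 = 0.0233333.
After month 9 (no interest yet): B = £700.00 − 9·£25.00 = £475.00.
Then at r₁ with £25.00/mo: n₂ = −ln(1 − r₁·B/P)/ln(1+r₁) ≈ 25.40 → 26 more payments.
Total paid = 34·£25.00 + £9.99 = £859.99; interest = £859.99 − £700.00 = £159.99.

£160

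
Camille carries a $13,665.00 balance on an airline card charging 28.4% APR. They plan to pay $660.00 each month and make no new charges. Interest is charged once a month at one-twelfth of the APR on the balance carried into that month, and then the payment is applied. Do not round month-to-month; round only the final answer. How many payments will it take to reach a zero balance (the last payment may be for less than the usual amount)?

29 months

Monthly rate r = 28.4%/12 = 2.36667% = 0.0236667.
Recurrence: B ← B·(1+r) − $660.00.
Month 1: interest $323.40; balance after payment $13,328.41.
Month 2: interest $315.44; balance after payment $12,983.84.
Closed form: n = −ln(1 − rB₀/P)/ln(1+r) = −ln(0.50999)/ln(1.02367) ≈ 28.787, so the balance reaches zero during payment 29.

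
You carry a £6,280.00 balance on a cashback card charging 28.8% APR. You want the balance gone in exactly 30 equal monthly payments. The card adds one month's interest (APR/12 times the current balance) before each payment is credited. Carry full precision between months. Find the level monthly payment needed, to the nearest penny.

£296.06

Monthly rate r = 28.8%/12 = 2.4% = 0.024.
Level-payment amortization: P = B₀·r / (1 − (1+r)^(−n)) = 6280.00·0.024 / (1 − 1.024^(−30)).
Denominator 1 − (1+r)^(−30) = 0.509090653.
P = 150.72 / 0.509090653 ≈ 296.06.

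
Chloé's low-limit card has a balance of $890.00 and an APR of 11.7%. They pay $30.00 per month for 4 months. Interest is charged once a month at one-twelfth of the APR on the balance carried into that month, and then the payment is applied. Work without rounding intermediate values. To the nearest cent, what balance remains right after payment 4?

Monthly rate r = 11.7%/12 = 0.975% = 0.00975.
Each month: B ← B·(1+r) − $30.00.
Month 1: interest $8.68; balance after payment $868.68.
Month 2: interest $8.47; balance after payment $847.15.
Month 3: interest $8.26; balance after payment $825.41.
Month 4: interest $8.05; balance after payment $803.45.

$803.45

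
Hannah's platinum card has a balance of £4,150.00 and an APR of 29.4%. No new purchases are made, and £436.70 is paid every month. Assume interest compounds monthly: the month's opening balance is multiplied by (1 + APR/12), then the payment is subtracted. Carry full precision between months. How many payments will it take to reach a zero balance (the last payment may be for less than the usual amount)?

11 months

Monthly rate r = 29.4%/12 = 2.45% = 0.0245.
Recurrence: B ← B·(1+r) − £436.70.
Month 1: interest £101.67; balance after payment £3,814.98.
Month 2: interest £93.47; balance after payment £3,471.74.
Closed form: n = −ln(1 − rB₀/P)/ln(1+r) = −ln(0.76717)/ln(1.0245) ≈ 10.950, so the balance reaches zero during payment 11.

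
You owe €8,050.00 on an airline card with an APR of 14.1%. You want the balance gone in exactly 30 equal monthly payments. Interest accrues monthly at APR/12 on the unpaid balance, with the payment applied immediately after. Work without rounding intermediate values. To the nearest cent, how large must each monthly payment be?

€319.96

Monthly rate r = 14.1%/12 = 1.175% = 0.01175.
Level-payment amortization: P = B₀·r / (1 − (1+r)^(−n)) = 8050.00·0.01175 / (1 − 1.01175^(−30)).
Denominator 1 − (1+r)^(−30) = 0.295625528.
P = 94.5875 / 0.295625528 ≈ 319.96.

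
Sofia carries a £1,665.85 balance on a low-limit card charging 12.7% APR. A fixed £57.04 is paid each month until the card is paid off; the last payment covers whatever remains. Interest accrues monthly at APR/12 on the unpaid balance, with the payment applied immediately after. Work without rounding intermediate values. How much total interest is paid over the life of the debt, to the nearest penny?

£337.46

Monthly rate r = 12.7%/12 = 1.05833% = 0.0105833.
Payoff takes n = ⌈−ln(1 − rB₀/P)/ln(1+r)⌉ = ⌈35.121⌉ = 36 payments; the last is £6.91.
Total paid = 35·£57.04 + £6.91 = £2,003.31.
Total interest = total paid − principal = £2,003.31 − £1,665.85 = £337.46.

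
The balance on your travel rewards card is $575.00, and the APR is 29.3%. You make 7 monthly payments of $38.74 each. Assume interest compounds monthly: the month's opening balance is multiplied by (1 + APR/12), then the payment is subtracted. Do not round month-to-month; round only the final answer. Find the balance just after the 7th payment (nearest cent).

Monthly rate r = 29.3%/12 = 2.44167% = 0.0244167.
Each month: B ← B·(1+r) − $38.74.
Month 1: interest $14.04; balance after payment $550.30.
Month 2: interest $13.44; balance after payment $525.00.
Month 3: interest $12.82; balance after payment $499.07.
Month 4: interest $12.19; balance after payment $472.52.
Month 5: interest $11.54; balance after payment $445.32.
Month 6: interest $10.87; balance after payment $417.45.
Month 7: interest $10.19; balance after payment $388.90.

$388.90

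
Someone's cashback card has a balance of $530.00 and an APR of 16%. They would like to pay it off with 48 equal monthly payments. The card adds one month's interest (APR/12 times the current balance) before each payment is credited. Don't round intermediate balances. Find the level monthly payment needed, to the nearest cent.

Monthly rate r = 16%/12 = 1.33333% = 0.0133333.
Level-payment amortization: P = B₀·r / (1 − (1+r)^(−n)) = 530.00·0.0133333 / (1 − 1.01333^(−48)).
Denominator 1 − (1+r)^(−48) = 0.470472873.
P = 7.06667 / 0.470472873 ≈ 15.02.

$15.02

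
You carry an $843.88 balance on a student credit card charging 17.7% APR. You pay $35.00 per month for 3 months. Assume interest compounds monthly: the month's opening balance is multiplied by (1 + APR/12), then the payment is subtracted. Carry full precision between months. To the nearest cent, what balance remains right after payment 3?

Monthly rate r = 17.7%/12 = 1.475% = 0.01475.
Each month: B ← B·(1+r) − $35.00.
Month 1: interest $12.45; balance after payment $821.33.
Month 2: interest $12.11; balance after payment $798.44.
Month 3: interest $11.78; balance after payment $775.22.

$775.22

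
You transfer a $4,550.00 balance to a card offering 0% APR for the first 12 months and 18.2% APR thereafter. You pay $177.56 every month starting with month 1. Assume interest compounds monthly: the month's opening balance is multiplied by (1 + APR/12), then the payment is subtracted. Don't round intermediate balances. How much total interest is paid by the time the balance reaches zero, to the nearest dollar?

$312

Promo months 1–12 at r₀ = 0%/12 = 0; months 13+ at r₁ = 18.2%/12 = 0.0151667.
After month 12 (no interest yet): B = $4,550.00 − 12·$177.56 = $2,419.28.
Then at r₁ with $177.56/mo: n₂ = −ln(1 − r₁·B/P)/ln(1+r₁) ≈ 15.38 → 16 more payments.
Total paid = 27·$177.56 + $67.51 = $4,861.63; interest = $4,861.63 − $4,550.00 = $311.63.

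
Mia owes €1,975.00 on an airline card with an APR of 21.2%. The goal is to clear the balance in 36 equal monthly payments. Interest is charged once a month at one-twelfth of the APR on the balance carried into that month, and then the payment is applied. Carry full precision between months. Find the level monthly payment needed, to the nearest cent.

€74.61

Monthly rate r = 21.2%/12 = 1.76667% = 0.0176667.
Level-payment amortization: P = B₀·r / (1 − (1+r)^(−n)) = 1975.00·0.0176667 / (1 − 1.01767^(−36)).
Denominator 1 − (1+r)^(−36) = 0.467646376.
P = 34.8917 / 0.467646376 ≈ 74.61.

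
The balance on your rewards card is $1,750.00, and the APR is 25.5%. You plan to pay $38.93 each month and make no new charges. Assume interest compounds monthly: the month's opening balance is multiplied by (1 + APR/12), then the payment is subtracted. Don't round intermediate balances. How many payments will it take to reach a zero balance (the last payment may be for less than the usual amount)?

148 months

Monthly rate r = 25.5%/12 = 2.125% = 0.02125.
Recurrence: B ← B·(1+r) − $38.93.
Month 1: interest $37.19; balance after payment $1,748.26.
Month 2: interest $37.15; balance after payment $1,746.48.
Closed form: n = −ln(1 − rB₀/P)/ln(1+r) = −ln(0.04476)/ln(1.02125) ≈ 147.733, so the balance reaches zero during payment 148.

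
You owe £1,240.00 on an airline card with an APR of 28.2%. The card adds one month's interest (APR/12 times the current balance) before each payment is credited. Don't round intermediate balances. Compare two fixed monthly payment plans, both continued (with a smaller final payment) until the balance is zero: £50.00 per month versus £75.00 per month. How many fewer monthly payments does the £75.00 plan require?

16 fewer payments

Monthly rate r = 28.2%/12 = 2.35% = 0.0235.
At £50.00/mo: n = ⌈−ln(1 − rB₀/P)/ln(1+r)⌉ = 38 payments (last £31.88); total interest = total paid − £1,240.00 = £641.88.
At £75.00/mo: 22 payments (last £13.38); total interest £348.38.
Payments saved = 38 − 22 = 16.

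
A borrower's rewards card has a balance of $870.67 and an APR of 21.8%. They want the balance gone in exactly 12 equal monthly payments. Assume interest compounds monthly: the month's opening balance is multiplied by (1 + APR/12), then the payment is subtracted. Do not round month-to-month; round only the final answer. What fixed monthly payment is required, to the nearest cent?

$81.41

Monthly rate r = 21.8%/12 = 1.81667% = 0.0181667.
Level-payment amortization: P = B₀·r / (1 − (1+r)^(−n)) = 870.67·0.0181667 / (1 − 1.01817^(−12)).
Denominator 1 − (1+r)^(−12) = 0.194299741.
P = 15.8172 / 0.194299741 ≈ 81.41.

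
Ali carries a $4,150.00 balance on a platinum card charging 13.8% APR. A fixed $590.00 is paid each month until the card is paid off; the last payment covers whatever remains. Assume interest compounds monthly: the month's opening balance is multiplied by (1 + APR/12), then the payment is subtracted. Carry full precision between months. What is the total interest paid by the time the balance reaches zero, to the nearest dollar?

$203

Monthly rate r = 13.8%/12 = 1.15% = 0.0115.
Payoff takes n = ⌈−ln(1 − rB₀/P)/ln(1+r)⌉ = ⌈7.377⌉ = 8 payments; the last is $223.11.
Total paid = 7·$590.00 + $223.11 = $4,353.11.
Total interest = total paid − principal = $4,353.11 − $4,150.00 = $203.11.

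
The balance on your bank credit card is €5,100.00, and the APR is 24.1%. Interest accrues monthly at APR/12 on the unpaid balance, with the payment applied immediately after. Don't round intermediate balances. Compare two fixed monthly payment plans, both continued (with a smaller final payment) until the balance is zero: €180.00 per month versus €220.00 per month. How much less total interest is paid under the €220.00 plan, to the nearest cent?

Monthly rate r = 24.1%/12 = 2.00833% = 0.0200833.
At €180.00/mo: n = ⌈−ln(1 − rB₀/P)/ln(1+r)⌉ = 43 payments (last €59.87); total interest = total paid − €5,100.00 = €2,519.87.
At €220.00/mo: 32 payments (last €112.70); total interest €1,832.70.
Interest saved = €2,519.87 − €1,832.70 = €687.17.

€687.17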